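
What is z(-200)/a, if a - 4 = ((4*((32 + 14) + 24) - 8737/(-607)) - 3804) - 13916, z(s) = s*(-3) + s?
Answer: -48560/2114983 ≈ -0.022960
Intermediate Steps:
z(s) = -2*s (z(s) = -3*s + s = -2*s)
a = -10574915/607 (a = 4 + (((4*((32 + 14) + 24) - 8737/(-607)) - 3804) - 13916) = 4 + (((4*(46 + 24) - 8737*(-1/607)) - 3804) - 13916) = 4 + (((4*70 + 8737/607) - 3804) - 13916) = 4 + (((280 + 8737/607) - 3804) - 13916) = 4 + ((178697/607 - 3804) - 13916) = 4 + (-2130331/607 - 13916) = 4 - 10577343/607 = -10574915/607 ≈ -17422.)
z(-200)/a = (-2*(-200))/(-10574915/607) = 400*(-607/10574915) = -48560/2114983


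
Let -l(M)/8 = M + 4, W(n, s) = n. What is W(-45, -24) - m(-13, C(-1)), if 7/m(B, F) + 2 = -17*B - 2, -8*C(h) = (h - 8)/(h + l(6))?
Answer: -1396/31 ≈ -45.032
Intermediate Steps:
l(M) = -32 - 8*M (l(M) = -8*(M + 4) = -8*(4 + M) = -32 - 8*M)
C(h) = -(-8 + h)/(8*(-80 + h)) (C(h) = -(h - 8)/(8*(h + (-32 - 8*6))) = -(-8 + h)/(8*(h + (-32 - 48))) = -(-8 + h)/(8*(h - 80)) = -(-8 + h)/(8*(-80 + h)))
m(B, F) = 7/(-4 - 17*B) (m(B, F) = 7/(-2 + (-17*B - 2)) = 7/(-2 + (-2 - 17*B)) = 7/(-4 - 17*B))
W(-45, -24) - m(-13, C(-1)) = -45 - (-7)/(4 + 17*(-13)) = -45 - (-7)/(4 - 221) = -45 - (-7)/(-217) = -45 - (-7)*(-1)/217 = -45 - 1*1/31 = -45 - 1/31 = -1396/31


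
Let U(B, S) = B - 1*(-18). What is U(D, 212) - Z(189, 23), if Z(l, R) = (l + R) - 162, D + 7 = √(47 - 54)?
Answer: -39 + I*√7 ≈ -39.0 + 2.6458*I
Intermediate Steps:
D = -7 + I*√7 (D = -7 + √(47 - 54) = -7 + √(-7) = -7 + I*√7 ≈ -7.0 + 2.6458*I)
U(B, S) = 18 + B (U(B, S) = B + 18 = 18 + B)
Z(l, R) = -162 + R + l (Z(l, R) = (R + l) - 162 = -162 + R + l)
U(D, 212) - Z(189, 23) = (18 + (-7 + I*√7)) - (-162 + 23 + 189) = (11 + I*√7) - 1*50 = (11 + I*√7) - 50 = -39 + I*√7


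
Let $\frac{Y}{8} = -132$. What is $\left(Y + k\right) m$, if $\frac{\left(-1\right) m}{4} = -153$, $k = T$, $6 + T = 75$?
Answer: $-604044$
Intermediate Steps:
$T = 69$ ($T = -6 + 75 = 69$)
$Y = -1056$ ($Y = 8 \left(-132\right) = -1056$)
$k = 69$
$m = 612$ ($m = \left(-4\right) \left(-153\right) = 612$)
$\left(Y + k\right) m = \left(-1056 + 69\right) 612 = \left(-987\right) 612 = -604044$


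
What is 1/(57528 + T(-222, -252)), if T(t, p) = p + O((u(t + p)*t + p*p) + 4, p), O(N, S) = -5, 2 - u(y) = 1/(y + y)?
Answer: 1/57271 ≈ 1.7461e-5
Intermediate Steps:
u(y) = 2 - 1/(2*y) (u(y) = 2 - 1/(y + y) = 2 - 1/(2*y))
T(t, p) = -5 + p (T(t, p) = p - 5 = -5 + p)
1/(57528 + T(-222, -252)) = 1/(57528 + (-5 - 252)) = 1/(57528 - 257) = 1/57271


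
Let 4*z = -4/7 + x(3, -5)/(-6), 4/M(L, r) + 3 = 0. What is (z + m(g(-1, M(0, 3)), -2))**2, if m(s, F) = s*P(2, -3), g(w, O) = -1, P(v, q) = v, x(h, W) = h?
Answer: 16129/3136 ≈ 5.1432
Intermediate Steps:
M(L, r) = -4/3 (M(L, r) = 4/(-3 + 0) = 4/(-3) = 4*(-1/3) = -4/3)
z = -15/56 (z = (-4/7 + 3/(-6))/4 = (-4*1/7 + 3*(-1/6))/4 = (-4/7 - 1/2)/4 = (1/4)*(-15/14) = -15/56 ≈ -0.26786)
m(s, F) = 2*s (m(s, F) = s*2 = 2*s)
(z + m(g(-1, M(0, 3)), -2))**2 = (-15/56 + 2*(-1))**2 = (-15/56 - 2)**2 = (-127/56)**2 = 16129/3136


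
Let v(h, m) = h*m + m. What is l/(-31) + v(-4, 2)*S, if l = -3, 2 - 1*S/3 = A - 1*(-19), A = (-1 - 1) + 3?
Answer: 10047/31 ≈ 324.10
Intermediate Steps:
A = 1 (A = -2 + 3 = 1)
v(h, m) = m + h*m
S = -54 (S = 6 - 3*(1 - 1*(-19)) = 6 - 3*(1 + 19) = 6 - 3*20 = 6 - 60 = -54)
l/(-31) + v(-4, 2)*S = -3/(-31) + (2*(1 - 4))*(-54) = -3*(-1/31) + (2*(-3))*(-54) = 3/31 - 6*(-54) = 3/31 + 324 = 10047/31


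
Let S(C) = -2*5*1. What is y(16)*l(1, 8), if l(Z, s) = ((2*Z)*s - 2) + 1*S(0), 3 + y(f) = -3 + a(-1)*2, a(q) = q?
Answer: -32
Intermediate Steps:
S(C) = -10 (S(C) = -10*1 = -10)
y(f) = -8 (y(f) = -3 + (-3 - 1*2) = -3 + (-3 - 2) = -3 - 5 = -8)
l(Z, s) = -12 + 2*Z*s (l(Z, s) = ((2*Z)*s - 2) + 1*(-10) = (2*Z*s - 2) - 10 = (-2 + 2*Z*s) - 10 = -12 + 2*Z*s)
y(16)*l(1, 8) = -8*(-12 + 2*1*8) = -8*(-12 + 16) = -8*4 = -32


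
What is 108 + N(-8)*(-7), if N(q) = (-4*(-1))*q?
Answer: 332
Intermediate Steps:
N(q) = 4*q
108 + N(-8)*(-7) = 108 + (4*(-8))*(-7) = 108 - 32*(-7) = 108 + 224 = 332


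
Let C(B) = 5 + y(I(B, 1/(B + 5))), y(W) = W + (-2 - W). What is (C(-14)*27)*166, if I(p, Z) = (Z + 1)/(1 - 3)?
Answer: 13446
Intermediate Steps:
I(p, Z) = -½ - Z/2 (I(p, Z) = (1 + Z)/(-2) = (1 + Z)*(-½) = -½ - Z/2)
y(W) = -2
C(B) = 3 (C(B) = 5 - 2 = 3)
(C(-14)*27)*166 = (3*27)*166 = 81*166 = 13446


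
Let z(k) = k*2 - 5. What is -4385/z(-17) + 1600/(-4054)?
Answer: 8857195/79053 ≈ 112.04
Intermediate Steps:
z(k) = -5 + 2*k (z(k) = 2*k - 5 = -5 + 2*k)
-4385/z(-17) + 1600/(-4054) = -4385/(-5 + 2*(-17)) + 1600/(-4054) = -4385/(-5 - 34) + 1600*(-1/4054) = -4385/(-39) - 800/2027 = -4385*(-1/39) - 800/2027 = 4385/39 - 800/2027 = 8857195/79053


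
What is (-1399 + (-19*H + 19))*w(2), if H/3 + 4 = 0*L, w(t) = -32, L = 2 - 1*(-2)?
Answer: 36864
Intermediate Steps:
L = 4 (L = 2 + 2 = 4)
H = -12 (H = -12 + 3*(0*4) = -12 + 3*0 = -12 + 0 = -12)
(-1399 + (-19*H + 19))*w(2) = (-1399 + (-19*(-12) + 19))*(-32) = (-1399 + (228 + 19))*(-32) = (-1399 + 247)*(-32) = -1152*(-32) = 36864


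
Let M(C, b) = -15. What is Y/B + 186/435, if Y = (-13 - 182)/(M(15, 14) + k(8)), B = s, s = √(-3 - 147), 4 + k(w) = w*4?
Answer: 62/145 + I*√6/2 ≈ 0.42759 + 1.2247*I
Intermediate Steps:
k(w) = -4 + 4*w (k(w) = -4 + w*4 = -4 + 4*w)
s = 5*I*√6 (s = √(-150) = 5*I*√6 ≈ 12.247*I)
B = 5*I*√6 ≈ 12.247*I
Y = -15 (Y = (-13 - 182)/(-15 + (-4 + 4*8)) = -195/(-15 + (-4 + 32)) = -195/(-15 + 28) = -195/13 = -195*1/13 = -15)
Y/B + 186/435 = -15*(-I*√6/30) + 186/435 = -(-1)*I*√6/2 + 186*(1/435) = I*√6/2 + 62/145 = 62/145 + I*√6/2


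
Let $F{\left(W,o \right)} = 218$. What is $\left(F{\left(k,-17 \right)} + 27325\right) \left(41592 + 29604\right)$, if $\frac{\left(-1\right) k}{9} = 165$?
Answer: $1960951428$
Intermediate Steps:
$k = -1485$ ($k = \left(-9\right) 165 = -1485$)
$\left(F{\left(k,-17 \right)} + 27325\right) \left(41592 + 29604\right) = \left(218 + 27325\right) \left(41592 + 29604\right) = 27543 \cdot 71196 = 1960951428$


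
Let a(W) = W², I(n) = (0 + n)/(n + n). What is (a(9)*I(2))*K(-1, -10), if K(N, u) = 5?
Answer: 405/2 ≈ 202.50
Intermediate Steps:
I(n) = ½ (I(n) = n/((2*n)) = n*(1/(2*n)) = ½)
(a(9)*I(2))*K(-1, -10) = (9²*(½))*5 = (81*(½))*5 = (81/2)*5 = 405/2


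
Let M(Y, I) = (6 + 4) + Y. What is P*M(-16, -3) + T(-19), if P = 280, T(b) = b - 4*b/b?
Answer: -1703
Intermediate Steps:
T(b) = -4 + b (T(b) = b - 4*1 = b - 4 = -4 + b)
M(Y, I) = 10 + Y
P*M(-16, -3) + T(-19) = 280*(10 - 16) + (-4 - 19) = 280*(-6) - 23 = -1680 - 23 = -1703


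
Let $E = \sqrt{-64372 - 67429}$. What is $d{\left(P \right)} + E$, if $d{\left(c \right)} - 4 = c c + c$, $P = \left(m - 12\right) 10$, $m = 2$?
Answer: $9904 + i \sqrt{131801} \approx 9904.0 + 363.04 i$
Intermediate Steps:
$E = i \sqrt{131801}$ ($E = \sqrt{-131801} = i \sqrt{131801} \approx 363.04 i$)
$P = -100$ ($P = \left(2 - 12\right) 10 = \left(-10\right) 10 = -100$)
$d{\left(c \right)} = 4 + c + c^{2}$ ($d{\left(c \right)} = 4 + \left(c c + c\right) = 4 + \left(c^{2} + c\right) = 4 + \left(c + c^{2}\right) = 4 + c + c^{2}$)
$d{\left(P \right)} + E = \left(4 - 100 + \left(-100\right)^{2}\right) + i \sqrt{131801} = \left(4 - 100 + 10000\right) + i \sqrt{131801} = 9904 + i \sqrt{131801}$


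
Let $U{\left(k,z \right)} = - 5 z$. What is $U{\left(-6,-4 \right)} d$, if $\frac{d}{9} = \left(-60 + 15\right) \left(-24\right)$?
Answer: $194400$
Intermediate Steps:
$d = 9720$ ($d = 9 \left(-60 + 15\right) \left(-24\right) = 9 \left(\left(-45\right) \left(-24\right)\right) = 9 \cdot 1080 = 9720$)
$U{\left(-6,-4 \right)} d = \left(-5\right) \left(-4\right) 9720 = 20 \cdot 9720 = 194400$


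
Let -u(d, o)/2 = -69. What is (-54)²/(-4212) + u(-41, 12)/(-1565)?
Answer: -15879/20345 ≈ -0.78049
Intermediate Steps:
u(d, o) = 138 (u(d, o) = -2*(-69) = 138)
(-54)²/(-4212) + u(-41, 12)/(-1565) = (-54)²/(-4212) + 138/(-1565) = 2916*(-1/4212) + 138*(-1/1565) = -9/13 - 138/1565 = -15879/20345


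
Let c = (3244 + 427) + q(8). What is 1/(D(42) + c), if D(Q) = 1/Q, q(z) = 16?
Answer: 42/154855 ≈ 0.00027122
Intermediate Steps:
c = 3687 (c = (3244 + 427) + 16 = 3671 + 16 = 3687)
1/(D(42) + c) = 1/(1/42 + 3687) = 1/(154855/42) = 42/154855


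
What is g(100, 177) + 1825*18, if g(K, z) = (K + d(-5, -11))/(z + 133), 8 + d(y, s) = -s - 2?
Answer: 10183601/310 ≈ 32850.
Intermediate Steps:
d(y, s) = -10 - s (d(y, s) = -8 + (-s - 2) = -8 + (-2 - s) = -10 - s)
g(K, z) = (1 + K)/(133 + z) (g(K, z) = (K + (-10 - 1*(-11)))/(z + 133) = (K + (-10 + 11))/(133 + z) = (K + 1)/(133 + z) = (1 + K)/(133 + z))
g(100, 177) + 1825*18 = (1 + 100)/(133 + 177) + 1825*18 = 101/310 + 32850 = 10183601/310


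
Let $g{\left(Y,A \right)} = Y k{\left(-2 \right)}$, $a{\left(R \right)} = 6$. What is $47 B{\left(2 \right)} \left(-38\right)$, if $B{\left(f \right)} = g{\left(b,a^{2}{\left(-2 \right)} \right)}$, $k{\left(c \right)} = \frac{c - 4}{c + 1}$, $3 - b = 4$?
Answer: $10716$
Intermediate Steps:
$b = -1$ ($b = 3 - 4 = -1$)
$k{\left(c \right)} = \frac{-4 + c}{1 + c}$
$g{\left(Y,A \right)} = 6 Y$ ($g{\left(Y,A \right)} = Y \frac{-4 - 2}{1 - 2} = Y \frac{1}{-1} \left(-6\right) = Y \left(\left(-1\right) \left(-6\right)\right) = Y 6 = 6 Y$)
$B{\left(f \right)} = -6$ ($B{\left(f \right)} = 6 \left(-1\right) = -6$)
$47 B{\left(2 \right)} \left(-38\right) = 47 \left(-6\right) \left(-38\right) = \left(-282\right) \left(-38\right) = 10716$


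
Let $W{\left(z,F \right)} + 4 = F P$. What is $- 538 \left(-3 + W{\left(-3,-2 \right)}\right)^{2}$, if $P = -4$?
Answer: $-538$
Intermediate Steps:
$W{\left(z,F \right)} = -4 - 4 F$ ($W{\left(z,F \right)} = -4 + F \left(-4\right) = -4 - 4 F$)
$- 538 \left(-3 + W{\left(-3,-2 \right)}\right)^{2} = - 538 \left(-3 - -4\right)^{2} = - 538 \left(-3 + \left(-4 + 8\right)\right)^{2} = - 538 \left(-3 + 4\right)^{2} = - 538 \cdot 1^{2} = \left(-538\right) 1 = -538$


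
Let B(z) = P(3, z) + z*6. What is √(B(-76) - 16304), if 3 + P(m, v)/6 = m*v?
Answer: I*√18146 ≈ 134.71*I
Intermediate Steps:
P(m, v) = -18 + 6*m*v (P(m, v) = -18 + 6*(m*v) = -18 + 6*m*v)
B(z) = -18 + 24*z (B(z) = (-18 + 6*3*z) + z*6 = (-18 + 18*z) + 6*z = -18 + 24*z)
√(B(-76) - 16304) = √((-18 + 24*(-76)) - 16304) = √((-18 - 1824) - 16304) = √(-1842 - 16304) = √(-18146) = I*√18146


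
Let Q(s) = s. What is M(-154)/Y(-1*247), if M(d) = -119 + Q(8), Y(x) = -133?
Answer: 111/133 ≈ 0.83459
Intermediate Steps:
M(d) = -111 (M(d) = -119 + 8 = -111)
M(-154)/Y(-1*247) = -111/(-133) = -111*(-1/133) = 111/133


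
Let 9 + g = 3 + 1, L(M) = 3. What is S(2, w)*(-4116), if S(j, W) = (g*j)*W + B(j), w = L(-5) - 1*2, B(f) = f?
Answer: 32928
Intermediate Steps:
g = -5 (g = -9 + (3 + 1) = -9 + 4 = -5)
w = 1 (w = 3 - 1*2 = 3 - 2 = 1)
S(j, W) = j - 5*W*j (S(j, W) = (-5*j)*W + j = -5*W*j + j = j - 5*W*j)
S(2, w)*(-4116) = (2*(1 - 5*1))*(-4116) = (2*(1 - 5))*(-4116) = (2*(-4))*(-4116) = -8*(-4116) = 32928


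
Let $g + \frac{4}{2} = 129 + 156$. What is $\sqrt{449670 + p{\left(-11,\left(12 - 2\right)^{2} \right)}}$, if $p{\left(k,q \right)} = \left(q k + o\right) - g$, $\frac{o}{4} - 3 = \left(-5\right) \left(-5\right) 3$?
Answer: $\sqrt{448599} \approx 669.78$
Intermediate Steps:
$o = 312$ ($o = 12 + 4 \left(-5\right) \left(-5\right) 3 = 12 + 4 \cdot 25 \cdot 3 = 12 + 4 \cdot 75 = 12 + 300 = 312$)
$g = 283$ ($g = -2 + \left(129 + 156\right) = -2 + 285 = 283$)
$p{\left(k,q \right)} = 29 + k q$ ($p{\left(k,q \right)} = \left(q k + 312\right) - 283 = \left(k q + 312\right) - 283 = \left(312 + k q\right) - 283 = 29 + k q$)
$\sqrt{449670 + p{\left(-11,\left(12 - 2\right)^{2} \right)}} = \sqrt{449670 + \left(29 - 11 \left(12 - 2\right)^{2}\right)} = \sqrt{449670 + \left(29 - 11 \cdot 10^{2}\right)} = \sqrt{449670 + \left(29 - 1100\right)} = \sqrt{449670 - 1071} = \sqrt{448599}$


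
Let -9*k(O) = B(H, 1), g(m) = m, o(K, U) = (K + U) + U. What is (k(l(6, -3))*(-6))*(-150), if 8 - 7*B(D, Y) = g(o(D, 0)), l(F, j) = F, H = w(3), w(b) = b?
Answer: -500/7 ≈ -71.429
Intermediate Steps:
H = 3
o(K, U) = K + 2*U
B(D, Y) = 8/7 - D/7 (B(D, Y) = 8/7 - (D + 2*0)/7 = 8/7 - (D + 0)/7 = 8/7 - D/7)
k(O) = -5/63 (k(O) = -(8/7 - ⅐*3)/9 = -(8/7 - 3/7)/9 = -⅑*5/7 = -5/63)
(k(l(6, -3))*(-6))*(-150) = -5/63*(-6)*(-150) = (10/21)*(-150) = -500/7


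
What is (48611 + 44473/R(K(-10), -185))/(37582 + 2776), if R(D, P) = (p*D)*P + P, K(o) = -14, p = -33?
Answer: 2081865366/1728432245 ≈ 1.2045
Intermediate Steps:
R(D, P) = P - 33*D*P (R(D, P) = (-33*D)*P + P = -33*D*P + P = P - 33*D*P)
(48611 + 44473/R(K(-10), -185))/(37582 + 2776) = (48611 + 44473/((-185*(1 - 33*(-14)))))/(37582 + 2776) = (48611 + 44473/((-185*(1 + 462))))/40358 = (48611 + 44473/((-185*463)))*(1/40358) = (48611 + 44473/(-85655))*(1/40358) = (48611 + 44473*(-1/85655))*(1/40358) = (48611 - 44473/85655)*(1/40358) = (4163730732/85655)*(1/40358) = 2081865366/1728432245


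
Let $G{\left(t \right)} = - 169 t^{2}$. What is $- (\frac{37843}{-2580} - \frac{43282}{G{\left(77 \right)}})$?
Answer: $\frac{37807056283}{2585162580} \approx 14.625$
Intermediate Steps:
$- (\frac{37843}{-2580} - \frac{43282}{G{\left(77 \right)}}) = - (\frac{37843}{-2580} - \frac{43282}{\left(-169\right) 77^{2}}) = - (37843 \left(- \frac{1}{2580}\right) - \frac{43282}{\left(-169\right) 5929}) = - (- \frac{37843}{2580} - \frac{43282}{-1002001}) = - (- \frac{37843}{2580} - - \frac{43282}{1002001}) = - (- \frac{37843}{2580} + \frac{43282}{1002001}) = \left(-1\right) \left(- \frac{37807056283}{2585162580}\right) = \frac{37807056283}{2585162580}$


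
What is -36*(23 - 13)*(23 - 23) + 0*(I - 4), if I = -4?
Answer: 0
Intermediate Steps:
-36*(23 - 13)*(23 - 23) + 0*(I - 4) = -36*(23 - 13)*(23 - 23) + 0*(-4 - 4) = -360*0 + 0*(-8) = -36*0 + 0 = 0 + 0 = 0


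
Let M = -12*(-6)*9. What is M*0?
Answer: 0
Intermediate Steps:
M = 648 (M = 72*9 = 648)
M*0 = 648*0 = 0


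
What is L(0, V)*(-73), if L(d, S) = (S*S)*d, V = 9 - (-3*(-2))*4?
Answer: 0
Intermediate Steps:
V = -15 (V = 9 - 6*4 = 9 - 1*24 = 9 - 24 = -15)
L(d, S) = d*S² (L(d, S) = S²*d = d*S²)
L(0, V)*(-73) = (0*(-15)²)*(-73) = (0*225)*(-73) = 0*(-73) = 0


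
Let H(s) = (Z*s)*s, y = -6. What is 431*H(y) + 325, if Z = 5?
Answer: 77905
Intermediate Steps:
H(s) = 5*s**2 (H(s) = (5*s)*s = 5*s**2)
431*H(y) + 325 = 431*(5*(-6)**2) + 325 = 431*(5*36) + 325 = 431*180 + 325 = 77580 + 325 = 77905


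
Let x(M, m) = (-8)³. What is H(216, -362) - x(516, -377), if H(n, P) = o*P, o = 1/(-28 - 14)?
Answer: 10933/21 ≈ 520.62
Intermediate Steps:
o = -1/42 (o = 1/(-42) = -1/42 ≈ -0.023810)
x(M, m) = -512
H(n, P) = -P/42
H(216, -362) - x(516, -377) = -1/42*(-362) - 1*(-512) = 181/21 + 512 = 10933/21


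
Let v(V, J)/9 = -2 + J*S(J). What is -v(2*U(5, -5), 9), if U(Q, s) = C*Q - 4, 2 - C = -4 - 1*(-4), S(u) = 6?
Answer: -468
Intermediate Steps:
C = 2 (C = 2 - (-4 - 1*(-4)) = 2 - (-4 + 4) = 2 - 1*0 = 2 + 0 = 2)
U(Q, s) = -4 + 2*Q (U(Q, s) = 2*Q - 4 = -4 + 2*Q)
v(V, J) = -18 + 54*J (v(V, J) = 9*(-2 + J*6) = 9*(-2 + 6*J) = -18 + 54*J)
-v(2*U(5, -5), 9) = -(-18 + 54*9) = -(-18 + 486) = -1*468 = -468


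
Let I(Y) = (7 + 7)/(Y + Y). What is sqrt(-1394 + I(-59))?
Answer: I*sqrt(4852927)/59 ≈ 37.338*I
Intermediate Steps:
I(Y) = 7/Y (I(Y) = 14/((2*Y)) = 14*(1/(2*Y)) = 7/Y)
sqrt(-1394 + I(-59)) = sqrt(-1394 + 7/(-59)) = sqrt(-1394 + 7*(-1/59)) = sqrt(-1394 - 7/59) = sqrt(-82253/59) = I*sqrt(4852927)/59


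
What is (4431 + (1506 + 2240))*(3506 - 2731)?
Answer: 6337175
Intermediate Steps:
(4431 + (1506 + 2240))*(3506 - 2731) = (4431 + 3746)*775 = 8177*775 = 6337175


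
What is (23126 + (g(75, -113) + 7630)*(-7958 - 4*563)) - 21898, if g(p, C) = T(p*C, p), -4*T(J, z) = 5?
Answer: -155776619/2 ≈ -7.7888e+7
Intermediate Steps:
T(J, z) = -5/4 (T(J, z) = -¼*5 = -5/4)
g(p, C) = -5/4
(23126 + (g(75, -113) + 7630)*(-7958 - 4*563)) - 21898 = (23126 + (-5/4 + 7630)*(-7958 - 4*563)) - 21898 = (23126 + 30515*(-7958 - 2252)/4) - 21898 = (23126 + (30515/4)*(-10210)) - 21898 = (23126 - 155779075/2) - 21898 = -155732823/2 - 21898 = -155776619/2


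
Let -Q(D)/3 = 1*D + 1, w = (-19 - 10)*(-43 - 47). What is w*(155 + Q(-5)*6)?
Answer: 592470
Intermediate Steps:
w = 2610 (w = -29*(-90) = 2610)
Q(D) = -3 - 3*D (Q(D) = -3*(1*D + 1) = -3*(D + 1) = -3*(1 + D) = -3 - 3*D)
w*(155 + Q(-5)*6) = 2610*(155 + (-3 - 3*(-5))*6) = 2610*(155 + (-3 + 15)*6) = 2610*(155 + 12*6) = 2610*(155 + 72) = 2610*227 = 592470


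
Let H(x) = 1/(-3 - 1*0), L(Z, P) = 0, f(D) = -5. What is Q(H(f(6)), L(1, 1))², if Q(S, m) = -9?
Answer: 81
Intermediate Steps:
H(x) = -⅓ (H(x) = 1/(-3 + 0) = 1/(-3) = -⅓)
Q(H(f(6)), L(1, 1))² = (-9)² = 81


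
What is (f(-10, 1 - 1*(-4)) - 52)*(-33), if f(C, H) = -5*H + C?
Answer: 2871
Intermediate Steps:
f(C, H) = C - 5*H
(f(-10, 1 - 1*(-4)) - 52)*(-33) = ((-10 - 5*(1 - 1*(-4))) - 52)*(-33) = ((-10 - 5*(1 + 4)) - 52)*(-33) = ((-10 - 5*5) - 52)*(-33) = ((-10 - 25) - 52)*(-33) = (-35 - 52)*(-33) = -87*(-33) = 2871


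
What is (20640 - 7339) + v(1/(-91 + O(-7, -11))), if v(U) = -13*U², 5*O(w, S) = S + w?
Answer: 2975819104/223729 ≈ 13301.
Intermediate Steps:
O(w, S) = S/5 + w/5 (O(w, S) = (S + w)/5 = S/5 + w/5)
(20640 - 7339) + v(1/(-91 + O(-7, -11))) = (20640 - 7339) - 13/(-91 + ((⅕)*(-11) + (⅕)*(-7)))² = 13301 - 13/(-91 + (-11/5 - 7/5))² = 13301 - 13/(-91 - 18/5)² = 13301 - 13*(1/(-473/5))² = 13301 - 13*(-5/473)² = 13301 - 13*25/223729 = 13301 - 325/223729 = 2975819104/223729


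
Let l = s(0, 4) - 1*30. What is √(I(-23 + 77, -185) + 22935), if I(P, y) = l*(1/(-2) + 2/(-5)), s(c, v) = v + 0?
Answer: 2*√143490/5 ≈ 151.52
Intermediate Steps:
s(c, v) = v
l = -26 (l = 4 - 1*30 = 4 - 30 = -26)
I(P, y) = 117/5 (I(P, y) = -26*(1/(-2) + 2/(-5)) = -26*(1*(-½) + 2*(-⅕)) = -26*(-½ - ⅖) = -26*(-9/10) = 117/5)
√(I(-23 + 77, -185) + 22935) = √(117/5 + 22935) = √(114792/5) = 2*√143490/5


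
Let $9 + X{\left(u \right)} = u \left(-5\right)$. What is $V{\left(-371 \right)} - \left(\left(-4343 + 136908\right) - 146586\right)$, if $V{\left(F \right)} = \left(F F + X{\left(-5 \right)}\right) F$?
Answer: $-51056726$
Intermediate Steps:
$X{\left(u \right)} = -9 - 5 u$ ($X{\left(u \right)} = -9 + u \left(-5\right) = -9 - 5 u$)
$V{\left(F \right)} = F \left(16 + F^{2}\right)$ ($V{\left(F \right)} = \left(F F - -16\right) F = \left(F^{2} + \left(-9 + 25\right)\right) F = \left(F^{2} + 16\right) F = \left(16 + F^{2}\right) F = F \left(16 + F^{2}\right)$)
$V{\left(-371 \right)} - \left(\left(-4343 + 136908\right) - 146586\right) = - 371 \left(16 + \left(-371\right)^{2}\right) - \left(\left(-4343 + 136908\right) - 146586\right) = - 371 \left(16 + 137641\right) - \left(132565 - 146586\right) = \left(-371\right) 137657 - -14021 = -51070747 + 14021 = -51056726$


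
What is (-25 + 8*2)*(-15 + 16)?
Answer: -9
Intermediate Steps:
(-25 + 8*2)*(-15 + 16) = (-25 + 16)*1 = -9*1 = -9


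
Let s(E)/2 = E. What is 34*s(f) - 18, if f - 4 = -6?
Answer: -154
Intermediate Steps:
f = -2 (f = 4 - 6 = -2)
s(E) = 2*E
34*s(f) - 18 = 34*(2*(-2)) - 18 = 34*(-4) - 18 = -136 - 18 = -154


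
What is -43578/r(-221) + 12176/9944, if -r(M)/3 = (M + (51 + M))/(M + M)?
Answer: 469486274/28589 ≈ 16422.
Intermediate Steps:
r(M) = -3*(51 + 2*M)/(2*M) (r(M) = -3*(M + (51 + M))/(M + M) = -3*(51 + 2*M)/(2*M))
-43578/r(-221) + 12176/9944 = -43578/(-3 - 153/2/(-221)) + 12176/9944 = -43578/(-3 - 153/2*(-1/221)) + 12176*(1/9944) = -43578/(-3 + 9/26) + 1522/1243 = -43578/(-69/26) + 1522/1243 = -43578*(-26/69) + 1522/1243 = 377676/23 + 1522/1243 = 469486274/28589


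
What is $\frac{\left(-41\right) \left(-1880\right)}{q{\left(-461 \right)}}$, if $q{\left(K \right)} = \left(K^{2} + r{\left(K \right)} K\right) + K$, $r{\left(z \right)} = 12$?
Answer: $\frac{9635}{25816} \approx 0.37322$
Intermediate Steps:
$q{\left(K \right)} = K^{2} + 13 K$ ($q{\left(K \right)} = \left(K^{2} + 12 K\right) + K = K^{2} + 13 K$)
$\frac{\left(-41\right) \left(-1880\right)}{q{\left(-461 \right)}} = \frac{\left(-41\right) \left(-1880\right)}{\left(-461\right) \left(13 - 461\right)} = \frac{77080}{\left(-461\right) \left(-448\right)} = \frac{77080}{206528} = 77080 \cdot \frac{1}{206528} = \frac{9635}{25816}$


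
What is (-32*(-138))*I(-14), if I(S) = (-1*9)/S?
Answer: 19872/7 ≈ 2838.9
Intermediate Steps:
I(S) = -9/S
(-32*(-138))*I(-14) = (-32*(-138))*(-9/(-14)) = 4416*(-9*(-1/14)) = 4416*(9/14) = 19872/7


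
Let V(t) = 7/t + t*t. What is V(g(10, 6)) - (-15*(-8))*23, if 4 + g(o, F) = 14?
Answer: -26593/10 ≈ -2659.3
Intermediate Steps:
g(o, F) = 10 (g(o, F) = -4 + 14 = 10)
V(t) = t**2 + 7/t (V(t) = 7/t + t**2 = t**2 + 7/t)
V(g(10, 6)) - (-15*(-8))*23 = (7 + 10**3)/10 - (-15*(-8))*23 = (7 + 1000)/10 - 120*23 = (1/10)*1007 - 1*2760 = 1007/10 - 2760 = -26593/10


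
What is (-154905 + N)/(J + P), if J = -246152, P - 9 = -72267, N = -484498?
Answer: 639403/318410 ≈ 2.0081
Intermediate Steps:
P = -72258 (P = 9 - 72267 = -72258)
(-154905 + N)/(J + P) = (-154905 - 484498)/(-246152 - 72258) = -639403/(-318410) = -639403*(-1/318410) = 639403/318410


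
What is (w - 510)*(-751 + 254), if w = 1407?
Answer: -445809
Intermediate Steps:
(w - 510)*(-751 + 254) = (1407 - 510)*(-751 + 254) = 897*(-497) = -445809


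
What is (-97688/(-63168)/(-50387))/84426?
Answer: -12211/33589369718352 ≈ -3.6354e-10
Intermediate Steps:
(-97688/(-63168)/(-50387))/84426 = (-97688*(-1/63168)*(-1/50387))*(1/84426) = ((12211/7896)*(-1/50387))*(1/84426) = -12211/397855752*1/84426 = -12211/33589369718352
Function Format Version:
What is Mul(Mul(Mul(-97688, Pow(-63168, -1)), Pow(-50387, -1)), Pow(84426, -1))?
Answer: Rational(-12211, 33589369718352) ≈ -3.6354e-10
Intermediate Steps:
Mul(Mul(Mul(-97688, Pow(-63168, -1)), Pow(-50387, -1)), Pow(84426, -1)) = Mul(Mul(Mul(-97688, Rational(-1, 63168)), Rational(-1, 50387)), Rational(1, 84426)) = Mul(Mul(Rational(12211, 7896), Rational(-1, 50387)), Rational(1, 84426)) = Mul(Rational(-12211, 397855752), Rational(1, 84426)) = Rational(-12211, 33589369718352)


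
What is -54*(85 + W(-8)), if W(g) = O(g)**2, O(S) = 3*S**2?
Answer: -1995246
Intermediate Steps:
W(g) = 9*g**4 (W(g) = (3*g**2)**2 = 9*g**4)
-54*(85 + W(-8)) = -54*(85 + 9*(-8)**4) = -54*(85 + 9*4096) = -54*(85 + 36864) = -54*36949 = -1995246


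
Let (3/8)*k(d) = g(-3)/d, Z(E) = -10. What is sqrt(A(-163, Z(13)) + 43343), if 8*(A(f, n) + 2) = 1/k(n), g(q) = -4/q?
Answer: sqrt(11095206)/16 ≈ 208.18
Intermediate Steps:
k(d) = 32/(9*d) (k(d) = 8*((-4/(-3))/d)/3 = 8*((-4*(-1/3))/d)/3 = 8*(4/(3*d))/3 = 32/(9*d))
A(f, n) = -2 + 9*n/256 (A(f, n) = -2 + 1/(8*((32/(9*n)))) = -2 + (9*n/32)/8 = -2 + 9*n/256)
sqrt(A(-163, Z(13)) + 43343) = sqrt((-2 + (9/256)*(-10)) + 43343) = sqrt((-2 - 45/128) + 43343) = sqrt(-301/128 + 43343) = sqrt(5547603/128) = sqrt(11095206)/16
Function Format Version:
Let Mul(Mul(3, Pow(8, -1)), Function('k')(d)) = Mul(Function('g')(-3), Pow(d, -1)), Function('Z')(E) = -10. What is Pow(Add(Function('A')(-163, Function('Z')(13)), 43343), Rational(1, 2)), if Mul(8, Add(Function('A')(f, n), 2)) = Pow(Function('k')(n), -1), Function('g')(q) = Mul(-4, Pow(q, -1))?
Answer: Mul(Rational(1, 16), Pow(11095206, Rational(1, 2))) ≈ 208.18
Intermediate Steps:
Function('k')(d) = Mul(Rational(32, 9), Pow(d, -1)) (Function('k')(d) = Mul(Rational(8, 3), Mul(Mul(-4, Pow(-3, -1)), Pow(d, -1))) = Mul(Rational(8, 3), Mul(Mul(-4, Rational(-1, 3)), Pow(d, -1))) = Mul(Rational(8, 3), Mul(Rational(4, 3), Pow(d, -1))) = Mul(Rational(32, 9), Pow(d, -1)))
Function('A')(f, n) = Add(-2, Mul(Rational(9, 256), n)) (Function('A')(f, n) = Add(-2, Mul(Rational(1, 8), Pow(Mul(Rational(32, 9), Pow(n, -1)), -1))) = Add(-2, Mul(Rational(1, 8), Mul(Rational(9, 32), n))) = Add(-2, Mul(Rational(9, 256), n)))
Pow(Add(Function('A')(-163, Function('Z')(13)), 43343), Rational(1, 2)) = Pow(Add(Add(-2, Mul(Rational(9, 256), -10)), 43343), Rational(1, 2)) = Pow(Add(Add(-2, Rational(-45, 128)), 43343), Rational(1, 2)) = Pow(Add(Rational(-301, 128), 43343), Rational(1, 2)) = Pow(Rational(5547603, 128), Rational(1, 2)) = Mul(Rational(1, 16), Pow(11095206, Rational(1, 2)))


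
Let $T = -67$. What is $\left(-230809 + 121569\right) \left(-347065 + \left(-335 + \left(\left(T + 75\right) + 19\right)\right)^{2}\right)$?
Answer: $27550437240$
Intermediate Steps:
$\left(-230809 + 121569\right) \left(-347065 + \left(-335 + \left(\left(T + 75\right) + 19\right)\right)^{2}\right) = \left(-230809 + 121569\right) \left(-347065 + \left(-335 + \left(\left(-67 + 75\right) + 19\right)\right)^{2}\right) = - 109240 \left(-347065 + \left(-335 + \left(8 + 19\right)\right)^{2}\right) = - 109240 \left(-347065 + \left(-335 + 27\right)^{2}\right) = - 109240 \left(-347065 + \left(-308\right)^{2}\right) = - 109240 \left(-347065 + 94864\right) = \left(-109240\right) \left(-252201\right) = 27550437240$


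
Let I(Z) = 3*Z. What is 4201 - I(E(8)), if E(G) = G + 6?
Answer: 4159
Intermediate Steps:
E(G) = 6 + G
4201 - I(E(8)) = 4201 - 3*(6 + 8) = 4201 - 3*14 = 4201 - 1*42 = 4201 - 42 = 4159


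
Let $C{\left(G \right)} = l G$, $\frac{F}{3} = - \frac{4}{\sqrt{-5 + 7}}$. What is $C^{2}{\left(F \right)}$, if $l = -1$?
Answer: $72$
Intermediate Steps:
$F = - 6 \sqrt{2}$ ($F = 3 \left(- \frac{4}{\sqrt{-5 + 7}}\right) = 3 \left(- \frac{4}{\sqrt{2}}\right) = 3 \left(- 4 \frac{\sqrt{2}}{2}\right) = 3 \left(- 2 \sqrt{2}\right) = - 6 \sqrt{2} \approx -8.4853$)
$C{\left(G \right)} = - G$
$C^{2}{\left(F \right)} = \left(- \left(-6\right) \sqrt{2}\right)^{2} = \left(6 \sqrt{2}\right)^{2} = 72$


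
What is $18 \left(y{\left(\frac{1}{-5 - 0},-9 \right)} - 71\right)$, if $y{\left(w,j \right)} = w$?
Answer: $- \frac{6408}{5} \approx -1281.6$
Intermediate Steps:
$18 \left(y{\left(\frac{1}{-5 - 0},-9 \right)} - 71\right) = 18 \left(\frac{1}{-5 - 0} - 71\right) = 18 \left(\frac{1}{-5 + 0} - 71\right) = 18 \left(\frac{1}{-5} - 71\right) = 18 \left(- \frac{1}{5} - 71\right) = 18 \left(- \frac{356}{5}\right) = - \frac{6408}{5}$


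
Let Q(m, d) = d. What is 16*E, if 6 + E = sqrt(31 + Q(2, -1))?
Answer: -96 + 16*sqrt(30) ≈ -8.3644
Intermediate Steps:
E = -6 + sqrt(30) (E = -6 + sqrt(31 - 1) = -6 + sqrt(30) ≈ -0.52277)
16*E = 16*(-6 + sqrt(30)) = -96 + 16*sqrt(30)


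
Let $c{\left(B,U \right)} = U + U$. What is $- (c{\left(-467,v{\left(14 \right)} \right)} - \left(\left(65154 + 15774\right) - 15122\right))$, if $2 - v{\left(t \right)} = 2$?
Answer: $65806$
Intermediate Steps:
$v{\left(t \right)} = 0$ ($v{\left(t \right)} = 2 - 2 = 0$)
$c{\left(B,U \right)} = 2 U$
$- (c{\left(-467,v{\left(14 \right)} \right)} - \left(\left(65154 + 15774\right) - 15122\right)) = - (2 \cdot 0 - \left(\left(65154 + 15774\right) - 15122\right)) = - (0 - \left(80928 - 15122\right)) = - (0 - 65806) = \left(-1\right) \left(-65806\right) = 65806$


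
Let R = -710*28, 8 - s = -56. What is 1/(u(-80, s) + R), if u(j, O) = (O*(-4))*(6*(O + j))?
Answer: 1/4696 ≈ 0.00021295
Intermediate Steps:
s = 64 (s = 8 - 1*(-56) = 8 + 56 = 64)
u(j, O) = -4*O*(6*O + 6*j) (u(j, O) = (-4*O)*(6*O + 6*j) = -4*O*(6*O + 6*j))
R = -19880
1/(u(-80, s) + R) = 1/(-24*64*(64 - 80) - 19880) = 1/(-24*64*(-16) - 19880) = 1/(24576 - 19880) = 1/4696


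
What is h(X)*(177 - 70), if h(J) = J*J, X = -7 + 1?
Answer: 3852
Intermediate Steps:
X = -6
h(J) = J²
h(X)*(177 - 70) = (-6)²*(177 - 70) = 36*107 = 3852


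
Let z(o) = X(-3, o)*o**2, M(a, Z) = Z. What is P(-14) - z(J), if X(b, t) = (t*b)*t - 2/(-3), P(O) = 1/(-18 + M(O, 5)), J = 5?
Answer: 72472/39 ≈ 1858.3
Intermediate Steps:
P(O) = -1/13 (P(O) = 1/(-18 + 5) = 1/(-13) = -1/13)
X(b, t) = 2/3 + b*t**2 (X(b, t) = (b*t)*t - 2*(-1/3) = b*t**2 + 2/3 = 2/3 + b*t**2)
z(o) = o**2*(2/3 - 3*o**2) (z(o) = (2/3 - 3*o**2)*o**2 = o**2*(2/3 - 3*o**2))
P(-14) - z(J) = -1/13 - 5**2*(2 - 9*5**2)/3 = -1/13 - 25*(2 - 9*25)/3 = -1/13 - 25*(2 - 225)/3 = -1/13 - 25*(-223)/3 = -1/13 - 1*(-5575/3) = -1/13 + 5575/3 = 72472/39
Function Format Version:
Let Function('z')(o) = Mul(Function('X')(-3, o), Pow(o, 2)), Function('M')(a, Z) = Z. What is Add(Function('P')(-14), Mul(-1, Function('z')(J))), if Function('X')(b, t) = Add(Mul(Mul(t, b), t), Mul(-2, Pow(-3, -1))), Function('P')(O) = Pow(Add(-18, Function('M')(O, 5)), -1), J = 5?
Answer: Rational(72472, 39) ≈ 1858.3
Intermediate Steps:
Function('P')(O) = Rational(-1, 13) (Function('P')(O) = Pow(Add(-18, 5), -1) = Pow(-13, -1) = Rational(-1, 13))
Function('X')(b, t) = Add(Rational(2, 3), Mul(b, Pow(t, 2))) (Function('X')(b, t) = Add(Mul(Mul(b, t), t), Mul(-2, Rational(-1, 3))) = Add(Mul(b, Pow(t, 2)), Rational(2, 3)) = Add(Rational(2, 3), Mul(b, Pow(t, 2))))
Function('z')(o) = Mul(Pow(o, 2), Add(Rational(2, 3), Mul(-3, Pow(o, 2)))) (Function('z')(o) = Mul(Add(Rational(2, 3), Mul(-3, Pow(o, 2))), Pow(o, 2)) = Mul(Pow(o, 2), Add(Rational(2, 3), Mul(-3, Pow(o, 2)))))
Add(Function('P')(-14), Mul(-1, Function('z')(J))) = Add(Rational(-1, 13), Mul(-1, Mul(Rational(1, 3), Pow(5, 2), Add(2, Mul(-9, Pow(5, 2)))))) = Add(Rational(-1, 13), Mul(-1, Mul(Rational(1, 3), 25, Add(2, Mul(-9, 25))))) = Add(Rational(-1, 13), Mul(-1, Mul(Rational(1, 3), 25, Add(2, -225)))) = Add(Rational(-1, 13), Mul(-1, Mul(Rational(1, 3), 25, -223))) = Add(Rational(-1, 13), Mul(-1, Rational(-5575, 3))) = Add(Rational(-1, 13), Rational(5575, 3)) = Rational(72472, 39)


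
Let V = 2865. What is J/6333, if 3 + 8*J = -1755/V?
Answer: -115/1612804 ≈ -7.1304e-5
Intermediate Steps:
J = -345/764 (J = -3/8 + (-1755/2865)/8 = -3/8 + (-1755*1/2865)/8 = -3/8 + (1/8)*(-117/191) = -3/8 - 117/1528 = -345/764 ≈ -0.45157)
J/6333 = -345/764/6333 = -345/764*1/6333 = -115/1612804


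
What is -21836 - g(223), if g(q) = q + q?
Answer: -22282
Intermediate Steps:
g(q) = 2*q
-21836 - g(223) = -21836 - 2*223 = -21836 - 1*446 = -21836 - 446 = -22282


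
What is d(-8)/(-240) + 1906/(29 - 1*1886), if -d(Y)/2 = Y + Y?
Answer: -10768/9285 ≈ -1.1597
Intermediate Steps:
d(Y) = -4*Y (d(Y) = -2*(Y + Y) = -4*Y)
d(-8)/(-240) + 1906/(29 - 1*1886) = -4*(-8)/(-240) + 1906/(29 - 1*1886) = 32*(-1/240) + 1906/(29 - 1886) = -2/15 + 1906/(-1857) = -2/15 + 1906*(-1/1857) = -2/15 - 1906/1857 = -10768/9285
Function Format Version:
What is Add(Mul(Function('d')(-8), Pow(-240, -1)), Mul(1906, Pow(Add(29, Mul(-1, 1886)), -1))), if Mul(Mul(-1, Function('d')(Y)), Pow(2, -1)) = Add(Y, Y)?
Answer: Rational(-10768, 9285) ≈ -1.1597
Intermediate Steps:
Function('d')(Y) = Mul(-4, Y) (Function('d')(Y) = Mul(-2, Add(Y, Y)) = Mul(-2, Mul(2, Y)) = Mul(-4, Y))
Add(Mul(Function('d')(-8), Pow(-240, -1)), Mul(1906, Pow(Add(29, Mul(-1, 1886)), -1))) = Add(Mul(Mul(-4, -8), Pow(-240, -1)), Mul(1906, Pow(Add(29, Mul(-1, 1886)), -1))) = Add(Mul(32, Rational(-1, 240)), Mul(1906, Pow(Add(29, -1886), -1))) = Add(Rational(-2, 15), Mul(1906, Pow(-1857, -1))) = Add(Rational(-2, 15), Mul(1906, Rational(-1, 1857))) = Add(Rational(-2, 15), Rational(-1906, 1857)) = Rational(-10768, 9285)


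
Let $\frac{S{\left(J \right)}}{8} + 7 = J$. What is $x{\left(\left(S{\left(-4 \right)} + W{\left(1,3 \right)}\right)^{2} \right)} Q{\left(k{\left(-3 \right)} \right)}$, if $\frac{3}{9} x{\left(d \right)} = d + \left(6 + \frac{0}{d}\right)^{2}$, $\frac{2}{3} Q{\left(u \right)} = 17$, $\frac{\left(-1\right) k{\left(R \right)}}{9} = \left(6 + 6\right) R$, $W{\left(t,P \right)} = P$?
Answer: $\frac{1110933}{2} \approx 5.5547 \cdot 10^{5}$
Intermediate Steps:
$k{\left(R \right)} = - 108 R$ ($k{\left(R \right)} = - 9 \left(6 + 6\right) R = - 9 \cdot 12 R = - 108 R$)
$S{\left(J \right)} = -56 + 8 J$
$Q{\left(u \right)} = \frac{51}{2}$ ($Q{\left(u \right)} = \frac{3}{2} \cdot 17 = \frac{51}{2}$)
$x{\left(d \right)} = 108 + 3 d$ ($x{\left(d \right)} = 3 \left(d + \left(6 + \frac{0}{d}\right)^{2}\right) = 3 \left(d + \left(6 + 0\right)^{2}\right) = 3 \left(d + 6^{2}\right) = 3 \left(d + 36\right) = 3 \left(36 + d\right) = 108 + 3 d$)
$x{\left(\left(S{\left(-4 \right)} + W{\left(1,3 \right)}\right)^{2} \right)} Q{\left(k{\left(-3 \right)} \right)} = \left(108 + 3 \left(\left(-56 + 8 \left(-4\right)\right) + 3\right)^{2}\right) \frac{51}{2} = \left(108 + 3 \left(\left(-56 - 32\right) + 3\right)^{2}\right) \frac{51}{2} = \left(108 + 3 \left(-88 + 3\right)^{2}\right) \frac{51}{2} = \left(108 + 3 \left(-85\right)^{2}\right) \frac{51}{2} = \left(108 + 3 \cdot 7225\right) \frac{51}{2} = \left(108 + 21675\right) \frac{51}{2} = 21783 \cdot \frac{51}{2} = \frac{1110933}{2}$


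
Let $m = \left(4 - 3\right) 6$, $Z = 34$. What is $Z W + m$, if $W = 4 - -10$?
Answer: $482$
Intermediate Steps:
$W = 14$ ($W = 4 + 10 = 14$)
$m = 6$ ($m = 1 \cdot 6 = 6$)
$Z W + m = 34 \cdot 14 + 6 = 476 + 6 = 482$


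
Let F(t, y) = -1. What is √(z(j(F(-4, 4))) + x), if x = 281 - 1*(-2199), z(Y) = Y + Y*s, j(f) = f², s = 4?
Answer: √2485 ≈ 49.850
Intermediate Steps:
z(Y) = 5*Y (z(Y) = Y + Y*4 = Y + 4*Y = 5*Y)
x = 2480 (x = 281 + 2199 = 2480)
√(z(j(F(-4, 4))) + x) = √(5*(-1)² + 2480) = √(5*1 + 2480) = √(5 + 2480) = √2485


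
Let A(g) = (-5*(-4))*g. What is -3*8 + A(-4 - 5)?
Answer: -204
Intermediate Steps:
A(g) = 20*g
-3*8 + A(-4 - 5) = -3*8 + 20*(-4 - 5) = -24 + 20*(-9) = -24 - 180 = -204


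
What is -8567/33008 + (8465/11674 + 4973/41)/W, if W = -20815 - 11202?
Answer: -66606037949531/252914306536112 ≈ -0.26335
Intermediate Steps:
W = -32017
-8567/33008 + (8465/11674 + 4973/41)/W = -8567/33008 + (8465/11674 + 4973/41)/(-32017) = -8567*1/33008 + (8465*(1/11674) + 4973*(1/41))*(-1/32017) = -8567/33008 + (8465/11674 + 4973/41)*(-1/32017) = -8567/33008 + (58401867/478634)*(-1/32017) = -8567/33008 - 58401867/15324424778 = -66606037949531/252914306536112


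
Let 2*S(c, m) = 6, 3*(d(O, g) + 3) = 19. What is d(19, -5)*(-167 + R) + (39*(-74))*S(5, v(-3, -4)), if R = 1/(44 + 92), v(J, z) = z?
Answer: -1879787/204 ≈ -9214.6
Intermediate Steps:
d(O, g) = 10/3 (d(O, g) = -3 + (⅓)*19 = -3 + 19/3 = 10/3)
R = 1/136 ≈ 0.0073529
S(c, m) = 3 (S(c, m) = (½)*6 = 3)
d(19, -5)*(-167 + R) + (39*(-74))*S(5, v(-3, -4)) = 10*(-167 + 1/136)/3 + (39*(-74))*3 = (10/3)*(-22711/136) - 2886*3 = -113555/204 - 8658 = -1879787/204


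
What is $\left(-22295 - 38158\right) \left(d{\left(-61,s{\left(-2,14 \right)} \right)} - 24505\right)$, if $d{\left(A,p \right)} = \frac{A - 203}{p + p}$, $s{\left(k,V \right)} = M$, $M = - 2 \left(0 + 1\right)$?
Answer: $1477410867$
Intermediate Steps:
$M = -2$ ($M = \left(-2\right) 1 = -2$)
$s{\left(k,V \right)} = -2$
$d{\left(A,p \right)} = \frac{-203 + A}{2 p}$
$\left(-22295 - 38158\right) \left(d{\left(-61,s{\left(-2,14 \right)} \right)} - 24505\right) = \left(-22295 - 38158\right) \left(\frac{-203 - 61}{2 \left(-2\right)} - 24505\right) = - 60453 \left(\frac{1}{2} \left(- \frac{1}{2}\right) \left(-264\right) - 24505\right) = - 60453 \left(66 - 24505\right) = \left(-60453\right) \left(-24439\right) = 1477410867$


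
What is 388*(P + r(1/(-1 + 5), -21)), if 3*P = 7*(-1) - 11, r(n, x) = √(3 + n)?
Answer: -2328 + 194*√13 ≈ -1628.5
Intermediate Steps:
P = -6 (P = (7*(-1) - 11)/3 = (-7 - 11)/3 = (⅓)*(-18) = -6)
388*(P + r(1/(-1 + 5), -21)) = 388*(-6 + √(3 + 1/(-1 + 5))) = 388*(-6 + √(3 + 1/4)) = 388*(-6 + √(3 + ¼)) = 388*(-6 + √(13/4)) = 388*(-6 + √13/2) = -2328 + 194*√13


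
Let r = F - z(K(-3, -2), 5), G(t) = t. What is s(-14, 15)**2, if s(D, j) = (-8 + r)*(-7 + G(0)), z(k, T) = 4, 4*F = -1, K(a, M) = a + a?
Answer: 117649/16 ≈ 7353.1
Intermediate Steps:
K(a, M) = 2*a
F = -1/4 (F = (1/4)*(-1) = -1/4 ≈ -0.25000)
r = -17/4 (r = -1/4 - 1*4 = -1/4 - 4 = -17/4 ≈ -4.2500)
s(D, j) = 343/4 (s(D, j) = (-8 - 17/4)*(-7 + 0) = -49/4*(-7) = 343/4)
s(-14, 15)**2 = (343/4)**2 = 117649/16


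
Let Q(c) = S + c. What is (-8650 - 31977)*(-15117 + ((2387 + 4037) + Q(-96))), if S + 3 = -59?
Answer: 359589577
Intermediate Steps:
S = -62 (S = -3 - 59 = -62)
Q(c) = -62 + c
(-8650 - 31977)*(-15117 + ((2387 + 4037) + Q(-96))) = (-8650 - 31977)*(-15117 + ((2387 + 4037) + (-62 - 96))) = -40627*(-15117 + (6424 - 158)) = -40627*(-15117 + 6266) = -40627*(-8851) = 359589577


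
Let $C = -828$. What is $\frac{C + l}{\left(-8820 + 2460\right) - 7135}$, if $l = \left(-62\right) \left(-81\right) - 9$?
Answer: $- \frac{837}{2699} \approx -0.31011$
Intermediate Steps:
$l = 5013$ ($l = 5022 - 9 = 5013$)
$\frac{C + l}{\left(-8820 + 2460\right) - 7135} = \frac{-828 + 5013}{\left(-8820 + 2460\right) - 7135} = \frac{4185}{-6360 - 7135} = \frac{4185}{-13495} = 4185 \left(- \frac{1}{13495}\right) = - \frac{837}{2699}$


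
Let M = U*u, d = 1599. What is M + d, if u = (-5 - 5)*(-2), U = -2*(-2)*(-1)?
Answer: 1519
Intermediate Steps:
U = -4 (U = 4*(-1) = -4)
u = 20 (u = -10*(-2) = 20)
M = -80 (M = -4*20 = -80)
M + d = -80 + 1599 = 1519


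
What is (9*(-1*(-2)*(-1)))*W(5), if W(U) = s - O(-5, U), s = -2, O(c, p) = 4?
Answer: 108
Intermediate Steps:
W(U) = -6 (W(U) = -2 - 1*4 = -2 - 4 = -6)
(9*(-1*(-2)*(-1)))*W(5) = (9*(-1*(-2)*(-1)))*(-6) = (9*(2*(-1)))*(-6) = (9*(-2))*(-6) = -18*(-6) = 108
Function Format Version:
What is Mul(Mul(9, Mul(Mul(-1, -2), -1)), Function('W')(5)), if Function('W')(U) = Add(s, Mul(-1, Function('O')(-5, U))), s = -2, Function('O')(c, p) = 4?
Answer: 108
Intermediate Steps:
Function('W')(U) = -6 (Function('W')(U) = Add(-2, Mul(-1, 4)) = Add(-2, -4) = -6)
Mul(Mul(9, Mul(Mul(-1, -2), -1)), Function('W')(5)) = Mul(Mul(9, Mul(Mul(-1, -2), -1)), -6) = Mul(Mul(9, Mul(2, -1)), -6) = Mul(Mul(9, -2), -6) = Mul(-18, -6) = 108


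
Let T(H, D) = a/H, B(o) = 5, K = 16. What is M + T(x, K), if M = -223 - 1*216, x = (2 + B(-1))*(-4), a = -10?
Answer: -6141/14 ≈ -438.64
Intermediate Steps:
x = -28 (x = (2 + 5)*(-4) = 7*(-4) = -28)
T(H, D) = -10/H
M = -439 (M = -223 - 216 = -439)
M + T(x, K) = -439 - 10/(-28) = -439 - 10*(-1/28) = -439 + 5/14 = -6141/14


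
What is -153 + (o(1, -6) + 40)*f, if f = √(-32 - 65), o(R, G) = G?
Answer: -153 + 34*I*√97 ≈ -153.0 + 334.86*I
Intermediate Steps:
f = I*√97 (f = √(-97) = I*√97 ≈ 9.8489*I)
-153 + (o(1, -6) + 40)*f = -153 + (-6 + 40)*(I*√97) = -153 + 34*(I*√97) = -153 + 34*I*√97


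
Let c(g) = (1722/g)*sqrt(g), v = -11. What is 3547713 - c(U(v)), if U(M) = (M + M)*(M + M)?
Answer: 39023982/11 ≈ 3.5476e+6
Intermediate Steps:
U(M) = 4*M**2 (U(M) = (2*M)*(2*M) = 4*M**2)
c(g) = 1722/sqrt(g)
3547713 - c(U(v)) = 3547713 - 1722/sqrt(4*(-11)**2) = 3547713 - 1722/sqrt(4*121) = 3547713 - 1722/sqrt(484) = 3547713 - 1722/22 = 3547713 - 1*861/11 = 3547713 - 861/11 = 39023982/11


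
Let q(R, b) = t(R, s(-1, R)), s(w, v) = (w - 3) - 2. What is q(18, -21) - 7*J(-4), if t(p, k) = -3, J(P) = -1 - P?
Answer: -24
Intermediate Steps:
s(w, v) = -5 + w (s(w, v) = (-3 + w) - 2 = -5 + w)
q(R, b) = -3
q(18, -21) - 7*J(-4) = -3 - 7*(-1 - 1*(-4)) = -3 - 7*(-1 + 4) = -3 - 7*3 = -3 - 21 = -24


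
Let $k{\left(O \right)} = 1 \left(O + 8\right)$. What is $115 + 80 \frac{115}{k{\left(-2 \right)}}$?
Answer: $\frac{4945}{3} \approx 1648.3$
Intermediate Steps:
$k{\left(O \right)} = 8 + O$ ($k{\left(O \right)} = 1 \left(8 + O\right) = 8 + O$)
$115 + 80 \frac{115}{k{\left(-2 \right)}} = 115 + 80 \frac{115}{8 - 2} = 115 + 80 \cdot \frac{115}{6} = 115 + \frac{4600}{3} = \frac{4945}{3}$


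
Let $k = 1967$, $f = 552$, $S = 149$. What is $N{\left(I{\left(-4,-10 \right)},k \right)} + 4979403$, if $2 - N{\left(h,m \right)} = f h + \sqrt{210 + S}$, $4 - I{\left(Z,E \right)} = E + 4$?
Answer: $4973885 - \sqrt{359} \approx 4.9739 \cdot 10^{6}$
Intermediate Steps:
$I{\left(Z,E \right)} = - E$ ($I{\left(Z,E \right)} = 4 - \left(E + 4\right) = 4 - \left(4 + E\right) = - E$)
$N{\left(h,m \right)} = 2 - \sqrt{359} - 552 h$ ($N{\left(h,m \right)} = 2 - \left(552 h + \sqrt{210 + 149}\right) = 2 - \left(552 h + \sqrt{359}\right) = 2 - \left(\sqrt{359} + 552 h\right) = 2 - \sqrt{359} - 552 h$)
$N{\left(I{\left(-4,-10 \right)},k \right)} + 4979403 = \left(2 - \sqrt{359} - 552 \left(\left(-1\right) \left(-10\right)\right)\right) + 4979403 = \left(2 - \sqrt{359} - 5520\right) + 4979403 = \left(-5518 - \sqrt{359}\right) + 4979403 = 4973885 - \sqrt{359}$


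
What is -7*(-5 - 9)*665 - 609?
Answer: 64561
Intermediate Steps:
-7*(-5 - 9)*665 - 609 = -7*(-14)*665 - 609 = 98*665 - 609 = 65170 - 609 = 64561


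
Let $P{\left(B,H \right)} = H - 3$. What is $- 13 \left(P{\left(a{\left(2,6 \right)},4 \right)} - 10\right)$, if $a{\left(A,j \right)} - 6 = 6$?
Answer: $117$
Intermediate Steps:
$a{\left(A,j \right)} = 12$ ($a{\left(A,j \right)} = 6 + 6 = 12$)
$P{\left(B,H \right)} = -3 + H$
$- 13 \left(P{\left(a{\left(2,6 \right)},4 \right)} - 10\right) = - 13 \left(\left(-3 + 4\right) - 10\right) = - 13 \left(1 - 10\right) = \left(-13\right) \left(-9\right) = 117$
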